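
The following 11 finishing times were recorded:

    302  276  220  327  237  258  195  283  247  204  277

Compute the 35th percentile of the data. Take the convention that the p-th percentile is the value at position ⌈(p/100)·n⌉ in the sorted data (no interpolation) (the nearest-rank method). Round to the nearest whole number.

Sorted: 195, 204, 220, 237, 247, 258, 276, 277, 283, 302, 327.
n = 11.
Position = ⌈35/100 · 11⌉ = ⌈3.85⌉ = 4.
The value at rank 4 is 237.

237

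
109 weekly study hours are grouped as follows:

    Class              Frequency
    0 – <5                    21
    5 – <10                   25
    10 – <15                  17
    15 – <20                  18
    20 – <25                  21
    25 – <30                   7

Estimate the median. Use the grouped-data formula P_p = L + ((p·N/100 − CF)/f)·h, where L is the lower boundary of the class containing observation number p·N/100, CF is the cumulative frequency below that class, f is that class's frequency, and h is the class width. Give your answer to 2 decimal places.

12.50

N = 109; target position k = 50/100 · 109 = 54.5.
Cumulative frequencies: 21, 46, 63, 81, 102, 109.
Observation 54.5 falls in the class 10 – <15.
L = 10, CF = 46, f = 17, h = 5.
P50 = 10 + ((54.5 − 46)/17)·5 = 10 + 2.5 = 12.5.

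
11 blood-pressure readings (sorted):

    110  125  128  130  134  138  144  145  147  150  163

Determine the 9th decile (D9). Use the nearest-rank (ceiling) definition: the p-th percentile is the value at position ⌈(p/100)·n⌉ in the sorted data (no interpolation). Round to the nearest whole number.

150

n = 11.
Position = ⌈90/100 · 11⌉ = ⌈9.9⌉ = 10.
The value at rank 10 is 150.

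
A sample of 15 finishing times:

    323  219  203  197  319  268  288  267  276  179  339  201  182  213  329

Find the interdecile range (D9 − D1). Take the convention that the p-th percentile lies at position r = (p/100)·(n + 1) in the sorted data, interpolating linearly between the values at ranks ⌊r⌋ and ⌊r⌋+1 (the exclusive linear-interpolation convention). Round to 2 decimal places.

Sorted: 179, 182, 197, 201, 203, 213, 219, 267, 268, 276, 288, 319, 323, 329, 339.
n = 15.
P10: r = 1.6; ranks 1–2 are 179, 182; interpolating gives 180.8.
P90: r = 14.4; ranks 14–15 are 329, 339; interpolating gives 333.
Difference: 333 − 180.8 = 152.2.

152.20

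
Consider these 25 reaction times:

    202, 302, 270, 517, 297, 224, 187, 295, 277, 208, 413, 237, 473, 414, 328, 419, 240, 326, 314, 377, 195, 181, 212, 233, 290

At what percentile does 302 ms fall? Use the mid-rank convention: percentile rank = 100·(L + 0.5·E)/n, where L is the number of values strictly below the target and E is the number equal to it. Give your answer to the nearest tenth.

Sorted: 181, 187, 195, 202, 208, 212, 224, 233, 237, 240, 270, 277, 290, 295, 297, 302, 314, 326, 328, 377, 413, 414, 419, 473, 517.
Count below 302: L = 15; count equal: E = 1; n = 25.
Percentile rank = 100·(15 + 0.5·1)/25 = 100·15.5/25 = 62.

62.0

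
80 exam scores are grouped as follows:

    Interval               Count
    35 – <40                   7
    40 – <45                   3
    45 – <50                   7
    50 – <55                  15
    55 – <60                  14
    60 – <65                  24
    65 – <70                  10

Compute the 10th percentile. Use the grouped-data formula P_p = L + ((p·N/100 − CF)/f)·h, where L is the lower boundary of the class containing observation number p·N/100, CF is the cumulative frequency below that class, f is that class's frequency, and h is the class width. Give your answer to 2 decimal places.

N = 80; target position k = 10/100 · 80 = 8.
Cumulative frequencies: 7, 10, 17, 32, 46, 70, 80.
Observation 8 falls in the class 40 – <45.
L = 40, CF = 7, f = 3, h = 5.
P10 = 40 + ((8 − 7)/3)·5 = 40 + 1.66667 = 41.6667.

41.67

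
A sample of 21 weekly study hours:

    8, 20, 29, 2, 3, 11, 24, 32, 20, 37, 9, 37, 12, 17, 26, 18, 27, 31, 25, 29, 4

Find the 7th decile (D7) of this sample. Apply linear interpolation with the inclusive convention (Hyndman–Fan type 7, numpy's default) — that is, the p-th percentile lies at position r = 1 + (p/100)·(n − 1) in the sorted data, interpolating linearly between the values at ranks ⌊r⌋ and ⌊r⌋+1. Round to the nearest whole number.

Sorted: 2, 3, 4, 8, 9, 11, 12, 17, 18, 20, 20, 24, 25, 26, 27, 29, 29, 31, 32, 37, 37.
n = 21.
r = 1 + (70/100)·(21 − 1) = 1 + 14 = 15.
r is an integer, so P70 is the value at rank 15: 27.

27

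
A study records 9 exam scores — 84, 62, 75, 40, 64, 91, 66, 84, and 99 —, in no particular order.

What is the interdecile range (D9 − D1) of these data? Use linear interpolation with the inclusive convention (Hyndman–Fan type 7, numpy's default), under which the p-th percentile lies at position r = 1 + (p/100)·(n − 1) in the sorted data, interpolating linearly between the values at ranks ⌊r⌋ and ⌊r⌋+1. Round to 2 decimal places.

35.00

Sorted: 40, 62, 64, 66, 75, 84, 84, 91, 99.
n = 9.
P10: r = 1.8; ranks 1–2 are 40, 62; interpolating gives 57.6.
P90: r = 8.2; ranks 8–9 are 91, 99; interpolating gives 92.6.
Difference: 92.6 − 57.6 = 35.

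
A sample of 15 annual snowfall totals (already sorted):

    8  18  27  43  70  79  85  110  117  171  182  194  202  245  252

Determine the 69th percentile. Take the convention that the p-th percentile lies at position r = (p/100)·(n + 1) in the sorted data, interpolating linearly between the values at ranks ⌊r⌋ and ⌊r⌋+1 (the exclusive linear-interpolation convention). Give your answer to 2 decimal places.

182.48

n = 15.
r = (69/100)·(15 + 1) = 11.04.
Rank 11 is 182 and rank 12 is 194.
Interpolate: 182 + 0.04·(194 − 182) = 182 + 0.04·12 = 182.48.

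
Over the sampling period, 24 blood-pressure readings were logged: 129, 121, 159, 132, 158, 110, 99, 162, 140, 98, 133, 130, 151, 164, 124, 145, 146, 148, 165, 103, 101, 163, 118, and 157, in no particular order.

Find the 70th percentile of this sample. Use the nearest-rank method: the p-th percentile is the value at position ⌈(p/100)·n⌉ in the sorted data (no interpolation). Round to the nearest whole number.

Sorted: 98, 99, 101, 103, 110, 118, 121, 124, 129, 130, 132, 133, 140, 145, 146, 148, 151, 157, 158, 159, 162, 163, 164, 165.
n = 24.
Position = ⌈70/100 · 24⌉ = ⌈16.8⌉ = 17.
The value at rank 17 is 151.

151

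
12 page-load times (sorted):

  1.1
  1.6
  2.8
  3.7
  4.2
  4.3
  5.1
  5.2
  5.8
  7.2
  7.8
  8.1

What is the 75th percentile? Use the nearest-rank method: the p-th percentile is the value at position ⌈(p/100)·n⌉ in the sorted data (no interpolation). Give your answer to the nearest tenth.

n = 12.
Position = ⌈75/100 · 12⌉ = ⌈9⌉ = 9.
The value at rank 9 is 5.8.

5.8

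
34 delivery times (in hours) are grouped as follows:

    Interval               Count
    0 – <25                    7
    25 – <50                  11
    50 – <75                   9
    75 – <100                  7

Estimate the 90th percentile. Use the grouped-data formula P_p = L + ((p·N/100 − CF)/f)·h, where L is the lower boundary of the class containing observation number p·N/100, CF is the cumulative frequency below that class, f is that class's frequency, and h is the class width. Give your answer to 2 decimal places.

N = 34; target position k = 90/100 · 34 = 30.6.
Cumulative frequencies: 7, 18, 27, 34.
Observation 30.6 falls in the class 75 – <100.
L = 75, CF = 27, f = 7, h = 25.
P90 = 75 + ((30.6 − 27)/7)·25 = 75 + 12.8571 = 87.8571.

87.86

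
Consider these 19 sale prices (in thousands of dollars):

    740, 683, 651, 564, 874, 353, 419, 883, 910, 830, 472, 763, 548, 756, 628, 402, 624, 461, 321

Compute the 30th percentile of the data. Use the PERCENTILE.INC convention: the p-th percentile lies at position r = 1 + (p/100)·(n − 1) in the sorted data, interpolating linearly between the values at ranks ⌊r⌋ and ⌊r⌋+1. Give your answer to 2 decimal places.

Sorted: 321, 353, 402, 419, 461, 472, 548, 564, 624, 628, 651, 683, 740, 756, 763, 830, 874, 883, 910.
n = 19.
r = 1 + (30/100)·(19 − 1) = 1 + 5.4 = 6.4.
Rank 6 is 472 and rank 7 is 548.
Interpolate: 472 + 0.4·(548 − 472) = 472 + 0.4·76 = 502.4.

502.40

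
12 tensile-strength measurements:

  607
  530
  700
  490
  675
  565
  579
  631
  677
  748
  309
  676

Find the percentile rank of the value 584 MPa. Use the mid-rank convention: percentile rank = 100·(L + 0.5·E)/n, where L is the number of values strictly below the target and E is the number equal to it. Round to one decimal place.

41.7

Sorted: 309, 490, 530, 565, 579, 607, 631, 675, 676, 677, 700, 748.
Count below 584: L = 5; count equal: E = 0; n = 12.
Percentile rank = 100·(5 + 0.5·0)/12 = 100·5/12 = 41.67.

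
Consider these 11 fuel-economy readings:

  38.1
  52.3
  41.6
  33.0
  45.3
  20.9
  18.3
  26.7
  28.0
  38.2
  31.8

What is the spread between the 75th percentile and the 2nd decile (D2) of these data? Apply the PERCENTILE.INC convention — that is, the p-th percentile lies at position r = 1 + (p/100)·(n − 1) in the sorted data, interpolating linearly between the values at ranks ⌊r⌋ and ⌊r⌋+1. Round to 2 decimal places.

13.20

Sorted: 18.3, 20.9, 26.7, 28.0, 31.8, 33.0, 38.1, 38.2, 41.6, 45.3, 52.3.
n = 11.
P20: r = 3 (integer) → 26.7.
P75: r = 8.5; ranks 8–9 are 38.2, 41.6; interpolating gives 39.9.
Difference: 39.9 − 26.7 = 13.2.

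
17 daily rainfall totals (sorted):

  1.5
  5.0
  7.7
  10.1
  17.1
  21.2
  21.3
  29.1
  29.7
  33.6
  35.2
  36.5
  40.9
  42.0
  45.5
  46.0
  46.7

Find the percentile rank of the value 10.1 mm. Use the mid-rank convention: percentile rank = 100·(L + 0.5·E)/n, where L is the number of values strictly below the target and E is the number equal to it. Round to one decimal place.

Count below 10.1: L = 3; count equal: E = 1; n = 17.
Percentile rank = 100·(3 + 0.5·1)/17 = 100·3.5/17 = 20.59.

20.6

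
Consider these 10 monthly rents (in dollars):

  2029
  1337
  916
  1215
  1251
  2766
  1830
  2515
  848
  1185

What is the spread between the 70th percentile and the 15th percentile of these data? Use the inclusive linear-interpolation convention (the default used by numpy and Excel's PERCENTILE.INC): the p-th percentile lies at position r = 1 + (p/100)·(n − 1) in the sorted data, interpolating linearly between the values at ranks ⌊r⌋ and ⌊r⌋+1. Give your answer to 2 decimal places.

879.55

Sorted: 848, 916, 1185, 1215, 1251, 1337, 1830, 2029, 2515, 2766.
n = 10.
P15: r = 2.35; ranks 2–3 are 916, 1185; interpolating gives 1010.15.
P70: r = 7.3; ranks 7–8 are 1830, 2029; interpolating gives 1889.7.
Difference: 1889.7 − 1010.15 = 879.55.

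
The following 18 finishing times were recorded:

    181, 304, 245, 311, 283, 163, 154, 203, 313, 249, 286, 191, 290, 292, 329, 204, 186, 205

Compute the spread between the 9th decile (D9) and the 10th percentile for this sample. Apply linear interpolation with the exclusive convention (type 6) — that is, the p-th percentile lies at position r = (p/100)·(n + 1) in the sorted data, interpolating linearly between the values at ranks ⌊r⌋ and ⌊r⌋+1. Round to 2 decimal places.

152.50

Sorted: 154, 163, 181, 186, 191, 203, 204, 205, 245, 249, 283, 286, 290, 292, 304, 311, 313, 329.
n = 18.
P10: r = 1.9; ranks 1–2 are 154, 163; interpolating gives 162.1.
P90: r = 17.1; ranks 17–18 are 313, 329; interpolating gives 314.6.
Difference: 314.6 − 162.1 = 152.5.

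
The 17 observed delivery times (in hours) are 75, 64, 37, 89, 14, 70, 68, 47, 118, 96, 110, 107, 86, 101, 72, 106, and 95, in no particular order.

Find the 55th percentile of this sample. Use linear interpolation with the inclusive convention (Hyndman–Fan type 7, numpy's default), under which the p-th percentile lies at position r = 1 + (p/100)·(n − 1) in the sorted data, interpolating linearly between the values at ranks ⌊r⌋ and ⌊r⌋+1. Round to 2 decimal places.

Sorted: 14, 37, 47, 64, 68, 70, 72, 75, 86, 89, 95, 96, 101, 106, 107, 110, 118.
n = 17.
r = 1 + (55/100)·(17 − 1) = 1 + 8.8 = 9.8.
Rank 9 is 86 and rank 10 is 89.
Interpolate: 86 + 0.8·(89 − 86) = 86 + 0.8·3 = 88.4.

88.40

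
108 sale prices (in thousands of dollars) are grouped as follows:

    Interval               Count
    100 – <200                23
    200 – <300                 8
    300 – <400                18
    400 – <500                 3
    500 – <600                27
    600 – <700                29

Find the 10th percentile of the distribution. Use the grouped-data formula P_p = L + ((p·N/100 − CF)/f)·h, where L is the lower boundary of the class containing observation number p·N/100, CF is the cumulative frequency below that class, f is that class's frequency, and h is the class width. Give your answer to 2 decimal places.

146.96

N = 108; target position k = 10/100 · 108 = 10.8.
Cumulative frequencies: 23, 31, 49, 52, 79, 108.
Observation 10.8 falls in the class 100 – <200.
L = 100, CF = 0, f = 23, h = 100.
P10 = 100 + ((10.8 − 0)/23)·100 = 100 + 46.9565 = 146.957.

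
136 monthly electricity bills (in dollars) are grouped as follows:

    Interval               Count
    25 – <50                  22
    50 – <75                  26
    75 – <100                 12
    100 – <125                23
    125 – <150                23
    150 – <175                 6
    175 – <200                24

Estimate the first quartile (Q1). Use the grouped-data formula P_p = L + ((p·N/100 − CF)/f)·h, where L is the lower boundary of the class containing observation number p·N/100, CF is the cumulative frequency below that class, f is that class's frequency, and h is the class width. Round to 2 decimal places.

N = 136; target position k = 25/100 · 136 = 34.
Cumulative frequencies: 22, 48, 60, 83, 106, 112, 136.
Observation 34 falls in the class 50 – <75.
L = 50, CF = 22, f = 26, h = 25.
P25 = 50 + ((34 − 22)/26)·25 = 50 + 11.5385 = 61.5385.

61.54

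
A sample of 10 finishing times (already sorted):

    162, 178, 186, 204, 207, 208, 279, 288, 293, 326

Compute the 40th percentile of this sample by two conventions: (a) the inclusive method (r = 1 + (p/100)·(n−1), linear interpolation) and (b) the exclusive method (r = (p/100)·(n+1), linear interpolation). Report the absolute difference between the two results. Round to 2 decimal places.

n = 10.
(a) r = 4.6; between ranks 4 (204) and 5 (207): 205.8.
(b) r = 4.4; between ranks 4 (204) and 5 (207): 205.2.
|205.8 − 205.2| = 0.6.

0.60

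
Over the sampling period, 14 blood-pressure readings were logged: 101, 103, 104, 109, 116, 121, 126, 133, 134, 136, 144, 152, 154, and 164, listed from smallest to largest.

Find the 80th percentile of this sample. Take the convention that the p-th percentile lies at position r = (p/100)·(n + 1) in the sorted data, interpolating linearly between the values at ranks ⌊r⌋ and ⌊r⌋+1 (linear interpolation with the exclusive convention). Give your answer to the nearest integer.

n = 14.
r = (80/100)·(14 + 1) = 12.
r is an integer, so P80 is the value at rank 12: 152.

152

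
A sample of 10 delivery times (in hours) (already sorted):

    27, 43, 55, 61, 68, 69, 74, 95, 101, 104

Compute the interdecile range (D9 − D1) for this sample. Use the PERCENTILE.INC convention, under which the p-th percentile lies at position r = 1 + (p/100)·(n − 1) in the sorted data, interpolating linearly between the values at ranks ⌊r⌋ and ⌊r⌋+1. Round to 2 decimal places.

59.90

n = 10.
P10: r = 1.9; ranks 1–2 are 27, 43; interpolating gives 41.4.
P90: r = 9.1; ranks 9–10 are 101, 104; interpolating gives 101.3.
Difference: 101.3 − 41.4 = 59.9.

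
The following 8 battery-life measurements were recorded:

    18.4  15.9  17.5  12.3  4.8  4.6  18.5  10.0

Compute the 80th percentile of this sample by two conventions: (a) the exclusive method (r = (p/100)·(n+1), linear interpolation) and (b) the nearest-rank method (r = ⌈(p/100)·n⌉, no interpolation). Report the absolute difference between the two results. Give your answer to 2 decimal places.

0.02

Sorted: 4.6, 4.8, 10.0, 12.3, 15.9, 17.5, 18.4, 18.5.
n = 8.
(a) r = 7.2; between ranks 7 (18.4) and 8 (18.5): 18.42.
(b) the nearest-rank method: rank 7 → 18.4.
|18.42 − 18.4| = 0.02.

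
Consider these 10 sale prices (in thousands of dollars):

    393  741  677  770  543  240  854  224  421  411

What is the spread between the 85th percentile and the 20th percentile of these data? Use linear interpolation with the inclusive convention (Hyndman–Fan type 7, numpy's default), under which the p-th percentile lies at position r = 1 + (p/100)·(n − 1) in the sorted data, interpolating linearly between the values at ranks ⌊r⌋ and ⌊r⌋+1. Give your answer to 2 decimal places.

397.45

Sorted: 224, 240, 393, 411, 421, 543, 677, 741, 770, 854.
n = 10.
P20: r = 2.8; ranks 2–3 are 240, 393; interpolating gives 362.4.
P85: r = 8.65; ranks 8–9 are 741, 770; interpolating gives 759.85.
Difference: 759.85 − 362.4 = 397.45.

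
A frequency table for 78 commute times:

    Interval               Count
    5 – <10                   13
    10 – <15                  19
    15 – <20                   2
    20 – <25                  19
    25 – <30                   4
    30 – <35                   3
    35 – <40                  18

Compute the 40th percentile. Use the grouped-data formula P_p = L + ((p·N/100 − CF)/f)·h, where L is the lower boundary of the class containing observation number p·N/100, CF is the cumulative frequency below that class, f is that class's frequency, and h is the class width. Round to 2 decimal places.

N = 78; target position k = 40/100 · 78 = 31.2.
Cumulative frequencies: 13, 32, 34, 53, 57, 60, 78.
Observation 31.2 falls in the class 10 – <15.
L = 10, CF = 13, f = 19, h = 5.
P40 = 10 + ((31.2 − 13)/19)·5 = 10 + 4.78947 = 14.7895.

14.79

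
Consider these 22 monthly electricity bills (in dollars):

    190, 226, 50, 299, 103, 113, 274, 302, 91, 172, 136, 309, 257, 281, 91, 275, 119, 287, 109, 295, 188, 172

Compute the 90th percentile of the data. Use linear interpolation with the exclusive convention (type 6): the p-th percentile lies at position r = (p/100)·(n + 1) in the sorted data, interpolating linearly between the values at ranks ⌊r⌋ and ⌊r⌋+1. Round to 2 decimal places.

301.10

Sorted: 50, 91, 91, 103, 109, 113, 119, 136, 172, 172, 188, 190, 226, 257, 274, 275, 281, 287, 295, 299, 302, 309.
n = 22.
r = (90/100)·(22 + 1) = 20.7.
Rank 20 is 299 and rank 21 is 302.
Interpolate: 299 + 0.7·(302 − 299) = 299 + 0.7·3 = 301.1.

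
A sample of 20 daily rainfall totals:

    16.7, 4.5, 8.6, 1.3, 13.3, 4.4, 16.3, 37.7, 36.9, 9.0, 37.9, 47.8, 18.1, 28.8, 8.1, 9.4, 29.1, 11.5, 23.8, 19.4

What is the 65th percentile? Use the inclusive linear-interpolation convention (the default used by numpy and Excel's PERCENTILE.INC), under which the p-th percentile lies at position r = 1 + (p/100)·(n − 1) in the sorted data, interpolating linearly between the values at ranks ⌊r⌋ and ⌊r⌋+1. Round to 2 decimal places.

Sorted: 1.3, 4.4, 4.5, 8.1, 8.6, 9.0, 9.4, 11.5, 13.3, 16.3, 16.7, 18.1, 19.4, 23.8, 28.8, 29.1, 36.9, 37.7, 37.9, 47.8.
n = 20.
r = 1 + (65/100)·(20 − 1) = 1 + 12.35 = 13.35.
Rank 13 is 19.4 and rank 14 is 23.8.
Interpolate: 19.4 + 0.35·(23.8 − 19.4) = 19.4 + 0.35·4.4 = 20.94.

20.94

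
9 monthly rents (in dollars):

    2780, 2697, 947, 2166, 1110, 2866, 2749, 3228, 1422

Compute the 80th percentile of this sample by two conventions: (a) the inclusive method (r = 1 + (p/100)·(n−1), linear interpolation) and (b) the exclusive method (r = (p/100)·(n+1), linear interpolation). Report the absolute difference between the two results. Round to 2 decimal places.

51.60

Sorted: 947, 1110, 1422, 2166, 2697, 2749, 2780, 2866, 3228.
n = 9.
(a) r = 7.4; between ranks 7 (2780) and 8 (2866): 2814.4.
(b) r = 8 → value at rank 8 = 2866.
|2814.4 − 2866| = 51.6.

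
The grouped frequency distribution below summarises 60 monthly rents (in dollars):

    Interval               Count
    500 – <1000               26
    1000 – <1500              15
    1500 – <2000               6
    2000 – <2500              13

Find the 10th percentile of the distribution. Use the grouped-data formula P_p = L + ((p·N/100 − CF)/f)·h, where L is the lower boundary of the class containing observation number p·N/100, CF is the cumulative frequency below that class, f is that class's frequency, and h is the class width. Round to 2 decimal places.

N = 60; target position k = 10/100 · 60 = 6.
Cumulative frequencies: 26, 41, 47, 60.
Observation 6 falls in the class 500 – <1000.
L = 500, CF = 0, f = 26, h = 500.
P10 = 500 + ((6 − 0)/26)·500 = 500 + 115.385 = 615.385.

615.38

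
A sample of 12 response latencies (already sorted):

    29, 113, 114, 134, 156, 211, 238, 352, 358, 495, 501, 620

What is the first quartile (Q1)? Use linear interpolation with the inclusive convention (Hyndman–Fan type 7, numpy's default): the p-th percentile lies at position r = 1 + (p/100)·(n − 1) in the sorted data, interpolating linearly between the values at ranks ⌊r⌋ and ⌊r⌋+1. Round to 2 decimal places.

n = 12.
r = 1 + (25/100)·(12 − 1) = 1 + 2.75 = 3.75.
Rank 3 is 114 and rank 4 is 134.
Interpolate: 114 + 0.75·(134 − 114) = 114 + 0.75·20 = 129.

129.00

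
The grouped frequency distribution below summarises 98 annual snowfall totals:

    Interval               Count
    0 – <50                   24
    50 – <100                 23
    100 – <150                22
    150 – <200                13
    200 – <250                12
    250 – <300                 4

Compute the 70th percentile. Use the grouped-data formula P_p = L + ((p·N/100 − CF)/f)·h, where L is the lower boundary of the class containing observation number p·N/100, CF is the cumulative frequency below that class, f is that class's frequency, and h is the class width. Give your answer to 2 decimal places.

149.09

N = 98; target position k = 70/100 · 98 = 68.6.
Cumulative frequencies: 24, 47, 69, 82, 94, 98.
Observation 68.6 falls in the class 100 – <150.
L = 100, CF = 47, f = 22, h = 50.
P70 = 100 + ((68.6 − 47)/22)·50 = 100 + 49.0909 = 149.091.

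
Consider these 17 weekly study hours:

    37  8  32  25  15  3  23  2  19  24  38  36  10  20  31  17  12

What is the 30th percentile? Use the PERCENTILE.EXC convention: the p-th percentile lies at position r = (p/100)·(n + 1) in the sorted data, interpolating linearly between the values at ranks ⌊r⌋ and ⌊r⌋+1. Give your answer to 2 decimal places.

13.20

Sorted: 2, 3, 8, 10, 12, 15, 17, 19, 20, 23, 24, 25, 31, 32, 36, 37, 38.
n = 17.
r = (30/100)·(17 + 1) = 5.4.
Rank 5 is 12 and rank 6 is 15.
Interpolate: 12 + 0.4·(15 − 12) = 12 + 0.4·3 = 13.2.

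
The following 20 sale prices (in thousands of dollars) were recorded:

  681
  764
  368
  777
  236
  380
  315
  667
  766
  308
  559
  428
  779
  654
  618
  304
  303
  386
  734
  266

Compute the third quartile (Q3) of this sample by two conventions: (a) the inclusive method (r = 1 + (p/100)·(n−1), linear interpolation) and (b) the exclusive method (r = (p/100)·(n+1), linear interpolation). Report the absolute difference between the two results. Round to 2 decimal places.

Sorted: 236, 266, 303, 304, 308, 315, 368, 380, 386, 428, 559, 618, 654, 667, 681, 734, 764, 766, 777, 779.
n = 20.
(a) r = 15.25; between ranks 15 (681) and 16 (734): 694.25.
(b) r = 15.75; between ranks 15 (681) and 16 (734): 720.75.
|694.25 − 720.75| = 26.5.

26.50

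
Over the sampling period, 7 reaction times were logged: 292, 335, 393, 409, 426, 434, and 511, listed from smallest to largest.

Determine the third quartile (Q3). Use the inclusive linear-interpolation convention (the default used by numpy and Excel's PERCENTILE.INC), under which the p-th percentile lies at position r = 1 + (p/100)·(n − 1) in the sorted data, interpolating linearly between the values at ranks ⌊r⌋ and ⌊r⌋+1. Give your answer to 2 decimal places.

n = 7.
r = 1 + (75/100)·(7 − 1) = 1 + 4.5 = 5.5.
Rank 5 is 426 and rank 6 is 434.
Interpolate: 426 + 0.5·(434 − 426) = 426 + 0.5·8 = 430.

430.00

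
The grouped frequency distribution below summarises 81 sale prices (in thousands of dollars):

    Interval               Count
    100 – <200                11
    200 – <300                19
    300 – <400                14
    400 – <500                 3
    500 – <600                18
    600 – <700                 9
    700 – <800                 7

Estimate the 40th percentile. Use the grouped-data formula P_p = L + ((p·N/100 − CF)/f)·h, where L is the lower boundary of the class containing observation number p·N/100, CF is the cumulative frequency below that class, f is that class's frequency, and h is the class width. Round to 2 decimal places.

317.14

N = 81; target position k = 40/100 · 81 = 32.4.
Cumulative frequencies: 11, 30, 44, 47, 65, 74, 81.
Observation 32.4 falls in the class 300 – <400.
L = 300, CF = 30, f = 14, h = 100.
P40 = 300 + ((32.4 − 30)/14)·100 = 300 + 17.1429 = 317.143.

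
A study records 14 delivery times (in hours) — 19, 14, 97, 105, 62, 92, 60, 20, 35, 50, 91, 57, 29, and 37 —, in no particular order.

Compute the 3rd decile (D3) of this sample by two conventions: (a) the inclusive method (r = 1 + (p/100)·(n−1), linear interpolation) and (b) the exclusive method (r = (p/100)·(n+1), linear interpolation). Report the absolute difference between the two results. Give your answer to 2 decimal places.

2.40

Sorted: 14, 19, 20, 29, 35, 37, 50, 57, 60, 62, 91, 92, 97, 105.
n = 14.
(a) r = 4.9; between ranks 4 (29) and 5 (35): 34.4.
(b) r = 4.5; between ranks 4 (29) and 5 (35): 32.
|34.4 − 32| = 2.4.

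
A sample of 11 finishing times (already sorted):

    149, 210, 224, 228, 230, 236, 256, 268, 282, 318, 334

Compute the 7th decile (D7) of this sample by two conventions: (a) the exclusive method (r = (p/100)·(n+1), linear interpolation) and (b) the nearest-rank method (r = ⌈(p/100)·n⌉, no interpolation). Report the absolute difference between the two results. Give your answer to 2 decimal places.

n = 11.
(a) r = 8.4; between ranks 8 (268) and 9 (282): 273.6.
(b) the nearest-rank method: rank 8 → 268.
|273.6 − 268| = 5.6.

5.60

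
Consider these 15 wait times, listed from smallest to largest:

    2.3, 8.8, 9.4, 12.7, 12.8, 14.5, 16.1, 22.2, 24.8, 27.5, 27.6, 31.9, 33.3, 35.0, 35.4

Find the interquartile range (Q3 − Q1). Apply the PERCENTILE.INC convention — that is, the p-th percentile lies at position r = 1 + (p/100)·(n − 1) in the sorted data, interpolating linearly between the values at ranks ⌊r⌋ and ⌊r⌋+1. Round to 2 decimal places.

n = 15.
P25: r = 4.5; ranks 4–5 are 12.7, 12.8; interpolating gives 12.75.
P75: r = 11.5; ranks 11–12 are 27.6, 31.9; interpolating gives 29.75.
Difference: 29.75 − 12.75 = 17.

17.00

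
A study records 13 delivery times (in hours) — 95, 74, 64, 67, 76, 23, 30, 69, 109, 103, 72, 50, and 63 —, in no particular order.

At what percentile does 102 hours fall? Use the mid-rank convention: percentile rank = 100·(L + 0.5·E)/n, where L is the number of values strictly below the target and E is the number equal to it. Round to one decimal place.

Sorted: 23, 30, 50, 63, 64, 67, 69, 72, 74, 76, 95, 103, 109.
Count below 102: L = 11; count equal: E = 0; n = 13.
Percentile rank = 100·(11 + 0.5·0)/13 = 100·11/13 = 84.62.

84.6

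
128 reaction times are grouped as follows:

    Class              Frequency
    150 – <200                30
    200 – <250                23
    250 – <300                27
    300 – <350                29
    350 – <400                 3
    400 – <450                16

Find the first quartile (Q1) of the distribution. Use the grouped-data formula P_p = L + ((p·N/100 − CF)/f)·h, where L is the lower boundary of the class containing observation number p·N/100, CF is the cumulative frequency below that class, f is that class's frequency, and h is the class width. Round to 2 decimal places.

N = 128; target position k = 25/100 · 128 = 32.
Cumulative frequencies: 30, 53, 80, 109, 112, 128.
Observation 32 falls in the class 200 – <250.
L = 200, CF = 30, f = 23, h = 50.
P25 = 200 + ((32 − 30)/23)·50 = 200 + 4.34783 = 204.348.

204.35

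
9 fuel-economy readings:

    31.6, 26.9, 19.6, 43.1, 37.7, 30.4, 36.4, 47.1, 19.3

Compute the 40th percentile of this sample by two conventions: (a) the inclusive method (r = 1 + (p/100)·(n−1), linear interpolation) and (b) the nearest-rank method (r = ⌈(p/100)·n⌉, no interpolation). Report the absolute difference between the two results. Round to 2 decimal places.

0.24

Sorted: 19.3, 19.6, 26.9, 30.4, 31.6, 36.4, 37.7, 43.1, 47.1.
n = 9.
(a) r = 4.2; between ranks 4 (30.4) and 5 (31.6): 30.64.
(b) the nearest-rank method: rank 4 → 30.4.
|30.64 − 30.4| = 0.24.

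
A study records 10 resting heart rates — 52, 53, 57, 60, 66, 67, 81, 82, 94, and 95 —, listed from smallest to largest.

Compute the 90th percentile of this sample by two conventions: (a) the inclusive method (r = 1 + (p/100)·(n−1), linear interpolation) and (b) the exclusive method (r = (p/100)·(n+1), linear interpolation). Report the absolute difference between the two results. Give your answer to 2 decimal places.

n = 10.
(a) r = 9.1; between ranks 9 (94) and 10 (95): 94.1.
(b) r = 9.9; between ranks 9 (94) and 10 (95): 94.9.
|94.1 − 94.9| = 0.8.

0.80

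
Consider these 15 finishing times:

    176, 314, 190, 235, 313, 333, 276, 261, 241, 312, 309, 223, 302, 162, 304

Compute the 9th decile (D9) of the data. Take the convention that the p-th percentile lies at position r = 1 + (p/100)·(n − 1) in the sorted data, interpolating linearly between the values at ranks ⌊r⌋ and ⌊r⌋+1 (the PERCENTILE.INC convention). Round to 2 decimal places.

Sorted: 162, 176, 190, 223, 235, 241, 261, 276, 302, 304, 309, 312, 313, 314, 333.
n = 15.
r = 1 + (90/100)·(15 − 1) = 1 + 12.6 = 13.6.
Rank 13 is 313 and rank 14 is 314.
Interpolate: 313 + 0.6·(314 − 313) = 313 + 0.6·1 = 313.6.

313.60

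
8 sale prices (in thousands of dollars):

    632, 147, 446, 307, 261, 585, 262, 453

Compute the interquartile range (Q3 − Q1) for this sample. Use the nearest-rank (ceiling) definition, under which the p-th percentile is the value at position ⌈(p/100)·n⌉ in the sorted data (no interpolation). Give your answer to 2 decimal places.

192.00

Sorted: 147, 261, 262, 307, 446, 453, 585, 632.
n = 8.
P25: rank ⌈25/100·8⌉ = 2 → 261.
P75: rank ⌈75/100·8⌉ = 6 → 453.
Difference: 453 − 261 = 192.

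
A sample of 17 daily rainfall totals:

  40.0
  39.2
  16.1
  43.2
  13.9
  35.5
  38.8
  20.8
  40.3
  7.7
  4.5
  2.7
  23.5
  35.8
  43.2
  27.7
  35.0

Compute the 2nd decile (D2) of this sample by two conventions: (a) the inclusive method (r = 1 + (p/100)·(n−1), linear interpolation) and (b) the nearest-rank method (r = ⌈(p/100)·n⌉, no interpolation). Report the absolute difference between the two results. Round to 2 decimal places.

Sorted: 2.7, 4.5, 7.7, 13.9, 16.1, 20.8, 23.5, 27.7, 35.0, 35.5, 35.8, 38.8, 39.2, 40.0, 40.3, 43.2, 43.2.
n = 17.
(a) r = 4.2; between ranks 4 (13.9) and 5 (16.1): 14.34.
(b) the nearest-rank method: rank 4 → 13.9.
|14.34 − 13.9| = 0.44.

0.44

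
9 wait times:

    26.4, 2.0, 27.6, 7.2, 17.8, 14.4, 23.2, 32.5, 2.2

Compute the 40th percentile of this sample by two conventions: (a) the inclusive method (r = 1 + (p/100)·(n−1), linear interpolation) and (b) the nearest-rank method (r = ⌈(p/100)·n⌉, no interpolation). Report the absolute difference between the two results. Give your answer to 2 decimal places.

Sorted: 2.0, 2.2, 7.2, 14.4, 17.8, 23.2, 26.4, 27.6, 32.5.
n = 9.
(a) r = 4.2; between ranks 4 (14.4) and 5 (17.8): 15.08.
(b) the nearest-rank method: rank 4 → 14.4.
|15.08 − 14.4| = 0.68.

0.68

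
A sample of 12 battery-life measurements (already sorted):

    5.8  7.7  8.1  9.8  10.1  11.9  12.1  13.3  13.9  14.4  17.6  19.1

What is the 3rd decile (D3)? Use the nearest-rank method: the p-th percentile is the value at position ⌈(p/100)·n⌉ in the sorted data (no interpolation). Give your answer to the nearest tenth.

n = 12.
Position = ⌈30/100 · 12⌉ = ⌈3.6⌉ = 4.
The value at rank 4 is 9.8.

9.8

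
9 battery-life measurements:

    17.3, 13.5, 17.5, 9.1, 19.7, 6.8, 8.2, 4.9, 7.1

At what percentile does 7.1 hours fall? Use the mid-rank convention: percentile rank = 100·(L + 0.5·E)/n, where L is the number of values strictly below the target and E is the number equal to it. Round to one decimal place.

27.8

Sorted: 4.9, 6.8, 7.1, 8.2, 9.1, 13.5, 17.3, 17.5, 19.7.
Count below 7.1: L = 2; count equal: E = 1; n = 9.
Percentile rank = 100·(2 + 0.5·1)/9 = 100·2.5/9 = 27.78.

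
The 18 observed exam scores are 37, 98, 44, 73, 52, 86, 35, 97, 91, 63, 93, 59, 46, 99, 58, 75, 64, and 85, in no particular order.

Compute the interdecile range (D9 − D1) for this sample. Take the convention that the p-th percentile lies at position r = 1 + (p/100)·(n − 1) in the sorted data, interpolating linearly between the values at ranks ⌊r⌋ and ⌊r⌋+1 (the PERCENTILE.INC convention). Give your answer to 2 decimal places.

55.40

Sorted: 35, 37, 44, 46, 52, 58, 59, 63, 64, 73, 75, 85, 86, 91, 93, 97, 98, 99.
n = 18.
P10: r = 2.7; ranks 2–3 are 37, 44; interpolating gives 41.9.
P90: r = 16.3; ranks 16–17 are 97, 98; interpolating gives 97.3.
Difference: 97.3 − 41.9 = 55.4.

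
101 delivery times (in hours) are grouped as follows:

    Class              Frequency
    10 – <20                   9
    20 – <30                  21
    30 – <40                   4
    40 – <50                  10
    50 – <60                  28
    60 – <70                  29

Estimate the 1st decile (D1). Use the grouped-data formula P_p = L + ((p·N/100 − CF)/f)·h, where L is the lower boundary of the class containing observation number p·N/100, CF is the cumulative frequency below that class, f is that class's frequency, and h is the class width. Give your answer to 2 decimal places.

N = 101; target position k = 10/100 · 101 = 10.1.
Cumulative frequencies: 9, 30, 34, 44, 72, 101.
Observation 10.1 falls in the class 20 – <30.
L = 20, CF = 9, f = 21, h = 10.
P10 = 20 + ((10.1 − 9)/21)·10 = 20 + 0.52381 = 20.5238.

20.52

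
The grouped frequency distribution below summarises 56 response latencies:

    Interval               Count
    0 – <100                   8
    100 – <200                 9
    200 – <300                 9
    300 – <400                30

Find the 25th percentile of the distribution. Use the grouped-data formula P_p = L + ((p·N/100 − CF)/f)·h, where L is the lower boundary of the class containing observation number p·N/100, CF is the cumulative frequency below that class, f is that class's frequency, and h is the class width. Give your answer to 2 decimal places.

N = 56; target position k = 25/100 · 56 = 14.
Cumulative frequencies: 8, 17, 26, 56.
Observation 14 falls in the class 100 – <200.
L = 100, CF = 8, f = 9, h = 100.
P25 = 100 + ((14 − 8)/9)·100 = 100 + 66.6667 = 166.667.

166.67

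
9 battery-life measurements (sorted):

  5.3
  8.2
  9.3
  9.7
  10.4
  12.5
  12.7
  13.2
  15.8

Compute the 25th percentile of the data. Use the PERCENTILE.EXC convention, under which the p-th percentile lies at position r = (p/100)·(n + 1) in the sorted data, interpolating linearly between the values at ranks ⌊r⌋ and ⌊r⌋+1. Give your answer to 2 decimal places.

8.75

n = 9.
r = (25/100)·(9 + 1) = 2.5.
Rank 2 is 8.2 and rank 3 is 9.3.
Interpolate: 8.2 + 0.5·(9.3 − 8.2) = 8.2 + 0.5·1.1 = 8.75.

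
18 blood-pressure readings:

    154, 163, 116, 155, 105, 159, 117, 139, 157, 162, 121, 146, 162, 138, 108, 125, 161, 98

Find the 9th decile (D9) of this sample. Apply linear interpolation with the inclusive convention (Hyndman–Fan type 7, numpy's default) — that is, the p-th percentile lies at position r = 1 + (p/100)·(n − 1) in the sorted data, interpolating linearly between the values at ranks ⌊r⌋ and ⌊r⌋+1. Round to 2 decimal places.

162.00

Sorted: 98, 105, 108, 116, 117, 121, 125, 138, 139, 146, 154, 155, 157, 159, 161, 162, 162, 163.
n = 18.
r = 1 + (90/100)·(18 − 1) = 1 + 15.3 = 16.3.
Rank 16 is 162 and rank 17 is 162.
Interpolate: 162 + 0.3·(162 − 162) = 162 + 0.3·0 = 162.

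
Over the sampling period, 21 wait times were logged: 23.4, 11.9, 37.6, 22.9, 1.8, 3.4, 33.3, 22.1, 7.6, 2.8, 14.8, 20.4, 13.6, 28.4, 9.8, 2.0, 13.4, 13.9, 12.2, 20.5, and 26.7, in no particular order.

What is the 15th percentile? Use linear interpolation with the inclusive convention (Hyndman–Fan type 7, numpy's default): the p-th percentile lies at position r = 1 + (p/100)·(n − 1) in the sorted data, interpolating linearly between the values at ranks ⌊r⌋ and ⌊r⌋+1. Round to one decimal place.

Sorted: 1.8, 2.0, 2.8, 3.4, 7.6, 9.8, 11.9, 12.2, 13.4, 13.6, 13.9, 14.8, 20.4, 20.5, 22.1, 22.9, 23.4, 26.7, 28.4, 33.3, 37.6.
n = 21.
r = 1 + (15/100)·(21 − 1) = 1 + 3 = 4.
r is an integer, so P15 is the value at rank 4: 3.4.

3.4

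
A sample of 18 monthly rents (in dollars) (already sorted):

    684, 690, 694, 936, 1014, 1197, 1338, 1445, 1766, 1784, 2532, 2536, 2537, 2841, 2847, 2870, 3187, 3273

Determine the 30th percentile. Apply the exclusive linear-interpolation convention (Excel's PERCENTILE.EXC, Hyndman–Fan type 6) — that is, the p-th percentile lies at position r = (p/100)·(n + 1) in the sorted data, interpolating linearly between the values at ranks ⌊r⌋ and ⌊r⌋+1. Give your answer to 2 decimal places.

1142.10

n = 18.
r = (30/100)·(18 + 1) = 5.7.
Rank 5 is 1014 and rank 6 is 1197.
Interpolate: 1014 + 0.7·(1197 − 1014) = 1014 + 0.7·183 = 1142.1.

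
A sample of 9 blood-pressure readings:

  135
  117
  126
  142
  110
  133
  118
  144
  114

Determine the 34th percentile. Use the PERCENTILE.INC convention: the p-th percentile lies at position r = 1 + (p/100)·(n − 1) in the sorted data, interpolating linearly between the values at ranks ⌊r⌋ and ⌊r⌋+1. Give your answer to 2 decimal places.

117.72

Sorted: 110, 114, 117, 118, 126, 133, 135, 142, 144.
n = 9.
r = 1 + (34/100)·(9 − 1) = 1 + 2.72 = 3.72.
Rank 3 is 117 and rank 4 is 118.
Interpolate: 117 + 0.72·(118 − 117) = 117 + 0.72·1 = 117.72.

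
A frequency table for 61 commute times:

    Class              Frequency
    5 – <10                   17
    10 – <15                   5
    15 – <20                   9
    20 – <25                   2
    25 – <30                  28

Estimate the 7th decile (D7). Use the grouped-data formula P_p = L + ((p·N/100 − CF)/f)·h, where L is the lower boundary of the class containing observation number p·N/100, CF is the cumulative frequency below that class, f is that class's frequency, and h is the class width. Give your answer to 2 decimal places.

26.73

N = 61; target position k = 70/100 · 61 = 42.7.
Cumulative frequencies: 17, 22, 31, 33, 61.
Observation 42.7 falls in the class 25 – <30.
L = 25, CF = 33, f = 28, h = 5.
P70 = 25 + ((42.7 − 33)/28)·5 = 25 + 1.73214 = 26.7321.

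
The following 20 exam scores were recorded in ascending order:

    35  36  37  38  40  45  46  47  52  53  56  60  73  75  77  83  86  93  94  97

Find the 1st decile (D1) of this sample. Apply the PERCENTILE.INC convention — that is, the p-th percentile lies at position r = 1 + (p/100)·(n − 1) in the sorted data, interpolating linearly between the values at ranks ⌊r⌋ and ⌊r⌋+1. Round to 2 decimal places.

n = 20.
r = 1 + (10/100)·(20 − 1) = 1 + 1.9 = 2.9.
Rank 2 is 36 and rank 3 is 37.
Interpolate: 36 + 0.9·(37 − 36) = 36 + 0.9·1 = 36.9.

36.90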